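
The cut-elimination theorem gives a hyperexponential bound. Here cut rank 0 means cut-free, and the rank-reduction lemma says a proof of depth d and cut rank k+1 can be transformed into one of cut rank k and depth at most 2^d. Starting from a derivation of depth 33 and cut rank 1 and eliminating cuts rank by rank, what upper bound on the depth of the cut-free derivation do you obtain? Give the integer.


Each rank reduction sends depth d to at most 2^d; cut rank r needs r reductions.
2_0(33) = 33
2_1(33) = 2^33 = 8589934592
Cut-free depth bound = 8589934592

8589934592


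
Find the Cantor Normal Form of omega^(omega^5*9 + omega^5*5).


omega^(omega^5*9 + omega^5*5):
Both terms of the exponent have the same exponent 5, so they merge: omega^5*9 + omega^5*5 = omega^5*(9+5) = omega^5*14.
omega raised to a CNF ordinal is a single CNF term: Result = omega^(omega^5*14)

omega^(omega^5*14)


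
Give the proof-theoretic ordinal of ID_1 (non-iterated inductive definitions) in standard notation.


The proof-theoretic ordinal of ID_1 (non-iterated inductive definitions) is a standard result in ordinal analysis.
This ordinal is the supremum of order types of primitive recursive well-orderings
that the theory can prove to be well-ordered.
For ID_1 (non-iterated inductive definitions), the proof-theoretic ordinal is psi_0(epsilon_{Omega+1}).

psi_0(epsilon_{Omega+1})


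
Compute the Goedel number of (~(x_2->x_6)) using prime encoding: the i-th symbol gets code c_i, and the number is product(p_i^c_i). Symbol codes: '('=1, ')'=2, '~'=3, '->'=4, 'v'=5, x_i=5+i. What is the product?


Formula: (~(x_2->x_6))
Symbol codes: [1, 3, 1, 7, 4, 11, 2, 2]
Primes: [2, 3, 5, 7, 11, 13, 17, 19]
p_1^1 = 2^1 = 2
p_2^3 = 3^3 = 27
p_3^1 = 5^1 = 5
p_4^7 = 7^7 = 823543
p_5^4 = 11^4 = 14641
p_6^11 = 13^11 = 1792160394037
p_7^2 = 17^2 = 289
p_8^2 = 19^2 = 361
Product = 608699163501998539585717832730

608699163501998539585717832730


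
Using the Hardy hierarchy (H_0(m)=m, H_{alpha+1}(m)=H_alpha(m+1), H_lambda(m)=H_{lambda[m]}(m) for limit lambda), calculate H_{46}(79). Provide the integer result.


H_46(79):
For finite ordinals k, H_k(n) = n + k (each successor step adds 1).
H_46(79) = 79 + 46 = 125

125


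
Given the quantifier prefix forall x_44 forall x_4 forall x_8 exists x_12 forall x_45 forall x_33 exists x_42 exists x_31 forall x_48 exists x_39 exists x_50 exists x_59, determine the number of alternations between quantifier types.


Walk the prefix and count type changes:
  position 1: forall -> forall
  position 2: forall -> forall
  position 3: forall -> exists <-- alternation
  position 4: exists -> forall <-- alternation
  position 5: forall -> forall
  position 6: forall -> exists <-- alternation
  position 7: exists -> exists
  position 8: exists -> forall <-- alternation
  position 9: forall -> exists <-- alternation
  position 10: exists -> exists
  position 11: exists -> exists
Total alternations = 5

5


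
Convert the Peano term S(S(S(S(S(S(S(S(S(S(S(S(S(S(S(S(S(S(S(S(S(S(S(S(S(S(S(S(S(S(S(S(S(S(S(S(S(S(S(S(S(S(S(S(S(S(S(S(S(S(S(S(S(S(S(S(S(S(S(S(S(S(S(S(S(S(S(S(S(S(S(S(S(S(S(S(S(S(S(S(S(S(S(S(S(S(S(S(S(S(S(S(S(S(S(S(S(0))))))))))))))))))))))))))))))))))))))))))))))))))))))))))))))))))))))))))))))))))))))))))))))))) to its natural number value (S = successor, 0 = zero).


Counting successors applied to 0:
97 applications of S to 0 = 97

97


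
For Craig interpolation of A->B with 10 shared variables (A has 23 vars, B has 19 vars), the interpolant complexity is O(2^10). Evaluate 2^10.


Shared atoms = 10
Craig interpolant size bound = 2^10
= 1024

1024


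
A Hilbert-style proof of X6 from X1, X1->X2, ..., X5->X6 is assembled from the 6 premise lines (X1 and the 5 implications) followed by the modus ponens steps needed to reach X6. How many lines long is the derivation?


We have 6 premise lines: X1 and 5 implications.
Each implication is detached once by MP, giving 5 MP lines.
6 premise lines + 5 MP lines = 11 total lines.

11


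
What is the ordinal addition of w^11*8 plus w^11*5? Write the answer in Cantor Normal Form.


Ordinal addition w^11*8 + w^11*5:
Both terms have the same exponent 11.
w^e*c + w^e*d = w^e*(c+d).
Result = w^11*(8+5) = w^11*13

w^11*13


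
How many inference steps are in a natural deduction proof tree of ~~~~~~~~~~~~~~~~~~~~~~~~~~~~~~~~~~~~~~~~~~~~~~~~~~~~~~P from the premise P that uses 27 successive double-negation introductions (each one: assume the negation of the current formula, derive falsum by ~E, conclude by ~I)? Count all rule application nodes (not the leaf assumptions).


Each double-negation introduction (from C infer ~~C) uses 2 inference nodes: one ~E (C and ~C give falsum) and one ~I (discharge ~C).
27 double negations = 27 * 2 = 54 inference nodes.

54


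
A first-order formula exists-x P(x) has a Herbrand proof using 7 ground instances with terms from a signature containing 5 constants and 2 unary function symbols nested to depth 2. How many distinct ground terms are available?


Herbrand terms by depth:
Depth 0: 5 constants
Depth 1: 10 new terms (running total: 15)
Depth 2: 20 new terms (running total: 35)
Total distinct ground terms = 35

35


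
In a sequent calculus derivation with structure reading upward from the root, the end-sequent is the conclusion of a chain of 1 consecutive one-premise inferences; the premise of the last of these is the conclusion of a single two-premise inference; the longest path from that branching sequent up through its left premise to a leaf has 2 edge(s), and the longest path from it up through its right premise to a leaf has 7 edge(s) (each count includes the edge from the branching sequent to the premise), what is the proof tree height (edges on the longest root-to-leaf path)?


Longest path through the left premise: 2 edges (measured from the branching sequent)
Longest path through the right premise: 7 edges
Height of the subtree rooted at the branching sequent: max(2, 7) = 7
The branching sequent sits 1 edges above the root (the chain of one-premise inferences), so height = 7 + 1 = 8

8


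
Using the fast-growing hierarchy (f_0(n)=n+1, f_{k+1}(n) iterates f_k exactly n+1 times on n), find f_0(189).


f_0(189) = 189 + 1 = 190

190


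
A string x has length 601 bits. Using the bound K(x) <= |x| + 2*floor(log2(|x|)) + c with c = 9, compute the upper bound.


floor(log2(601)) = 9
2 * 9 = 18
K(x) <= 601 + 18 + 9 = 628

628


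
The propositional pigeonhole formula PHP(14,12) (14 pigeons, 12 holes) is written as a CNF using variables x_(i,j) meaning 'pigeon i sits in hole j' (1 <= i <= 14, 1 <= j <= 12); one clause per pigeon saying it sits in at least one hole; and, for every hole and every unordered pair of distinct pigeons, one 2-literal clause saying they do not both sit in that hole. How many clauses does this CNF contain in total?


PHP(14,12): 14 pigeons, 12 holes, 14*12 = 168 variables.
- pigeon clauses: one per pigeon -> 14 clauses
- hole clauses: 12 holes * C(14,2) = 12 * 91 -> 1092 clauses
Total clauses = 14 + 1092 = 1106

1106


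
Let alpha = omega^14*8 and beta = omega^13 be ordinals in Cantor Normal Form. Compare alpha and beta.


Compare term by term from highest exponent:
alpha = omega^14*8
beta = omega^13
Term 1: alpha has omega^14*8, beta has omega^13*1
Result: alpha > beta

alpha > beta


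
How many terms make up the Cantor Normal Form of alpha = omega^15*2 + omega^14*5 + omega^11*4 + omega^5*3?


CNF: omega^15*2 + omega^14*5 + omega^11*4 + omega^5*3
Count the summands separated by '+':
  term 1: omega^15*2
  term 2: omega^14*5
  term 3: omega^11*4
  term 4: omega^5*3
Total terms = 4

4


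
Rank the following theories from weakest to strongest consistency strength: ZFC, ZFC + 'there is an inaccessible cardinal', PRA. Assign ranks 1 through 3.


Ordering by consistency strength:
1. PRA
2. ZFC
3. ZFC + 'there is an inaccessible cardinal'


ZFC=2, ZFC + 'there is an inaccessible cardinal'=3, PRA=1


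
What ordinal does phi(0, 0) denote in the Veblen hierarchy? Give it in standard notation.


phi(0, 0):
phi(0, beta) = omega^beta by definition.
phi(0, 0) = omega^0

1


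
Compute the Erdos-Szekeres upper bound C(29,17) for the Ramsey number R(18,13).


R(18,13) <= C(18+13-2, 18-1) = C(29, 17)
C(29, 17) = 29! / (17! * 12!)
= 51895935

51895935


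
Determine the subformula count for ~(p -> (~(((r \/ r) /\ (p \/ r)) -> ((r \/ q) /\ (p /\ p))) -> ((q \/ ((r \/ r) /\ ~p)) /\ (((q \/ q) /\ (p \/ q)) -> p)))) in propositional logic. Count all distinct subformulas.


Formula: ~(p -> (~(((r \/ r) /\ (p \/ r)) -> ((r \/ q) /\ (p /\ p))) -> ((q \/ ((r \/ r) /\ ~p)) /\ (((q \/ q) /\ (p \/ q)) -> p))))
Subformulas found:
  1. r
  2. p
  3. q
  4. ~p
  5. (r \/ r)
  6. (r \/ q)
  7. (p \/ q)
  8. (p /\ p)
  9. (q \/ q)
  10. (p \/ r)
  11. ((r \/ r) /\ ~p)
  12. ((r \/ q) /\ (p /\ p))
  13. ((r \/ r) /\ (p \/ r))
  14. ((q \/ q) /\ (p \/ q))
  15. (q \/ ((r \/ r) /\ ~p))
  16. (((q \/ q) /\ (p \/ q)) -> p)
  17. (((r \/ r) /\ (p \/ r)) -> ((r \/ q) /\ (p /\ p)))
  18. ~(((r \/ r) /\ (p \/ r)) -> ((r \/ q) /\ (p /\ p)))
  19. ((q \/ ((r \/ r) /\ ~p)) /\ (((q \/ q) /\ (p \/ q)) -> p))
  20. (~(((r \/ r) /\ (p \/ r)) -> ((r \/ q) /\ (p /\ p))) -> ((q \/ ((r \/ r) /\ ~p)) /\ (((q \/ q) /\ (p \/ q)) -> p)))
  21. (p -> (~(((r \/ r) /\ (p \/ r)) -> ((r \/ q) /\ (p /\ p))) -> ((q \/ ((r \/ r) /\ ~p)) /\ (((q \/ q) /\ (p \/ q)) -> p))))
  22. ~(p -> (~(((r \/ r) /\ (p \/ r)) -> ((r \/ q) /\ (p /\ p))) -> ((q \/ ((r \/ r) /\ ~p)) /\ (((q \/ q) /\ (p \/ q)) -> p))))
Total distinct subformulas = 22

22


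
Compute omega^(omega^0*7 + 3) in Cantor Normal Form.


omega^(omega^0*7 + 3):
omega^0 = 1, so the exponent is 7 + 3 = 10 (finite ordinal addition).
Result = omega^10, already a single CNF term.

omega^10


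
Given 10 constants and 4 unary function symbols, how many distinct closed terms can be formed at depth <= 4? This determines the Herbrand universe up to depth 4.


Herbrand terms by depth:
Depth 0: 10 constants
Depth 1: 40 new terms (running total: 50)
Depth 2: 160 new terms (running total: 210)
Depth 3: 640 new terms (running total: 850)
Depth 4: 2560 new terms (running total: 3410)
Total distinct ground terms = 3410

3410


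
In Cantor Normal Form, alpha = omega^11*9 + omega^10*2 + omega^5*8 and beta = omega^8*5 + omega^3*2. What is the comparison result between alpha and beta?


Compare term by term from highest exponent:
alpha = omega^11*9 + omega^10*2 + omega^5*8
beta = omega^8*5 + omega^3*2
Term 1: alpha has omega^11*9, beta has omega^8*5
Term 2: alpha has omega^10*2, beta has omega^3*2
Term 3: alpha has omega^5*8, beta has omega^0*0
Result: alpha > beta

alpha > beta


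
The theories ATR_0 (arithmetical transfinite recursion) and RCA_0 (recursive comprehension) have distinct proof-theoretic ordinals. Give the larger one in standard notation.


Proof-theoretic ordinal of ATR_0 (arithmetical transfinite recursion): Gamma_0
Proof-theoretic ordinal of RCA_0 (recursive comprehension): omega^omega
Comparing: omega^omega < Gamma_0.
The larger ordinal is Gamma_0 (from ATR_0 (arithmetical transfinite recursion)).

Gamma_0


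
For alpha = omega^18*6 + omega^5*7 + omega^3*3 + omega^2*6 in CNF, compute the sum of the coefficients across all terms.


CNF: omega^18*6 + omega^5*7 + omega^3*3 + omega^2*6
Coefficients: 6 + 7 + 3 + 6 = 22

22


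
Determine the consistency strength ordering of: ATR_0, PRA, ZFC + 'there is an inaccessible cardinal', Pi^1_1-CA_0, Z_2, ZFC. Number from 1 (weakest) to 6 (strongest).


Ordering by consistency strength:
1. PRA
2. ATR_0
3. Pi^1_1-CA_0
4. Z_2
5. ZFC
6. ZFC + 'there is an inaccessible cardinal'


ATR_0=2, PRA=1, ZFC + 'there is an inaccessible cardinal'=6, Pi^1_1-CA_0=3, Z_2=4, ZFC=5


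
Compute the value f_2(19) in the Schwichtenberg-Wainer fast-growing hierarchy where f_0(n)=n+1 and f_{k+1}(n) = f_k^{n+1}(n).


f_2(19) = f_1^20(19)
f_1(m) = 2m + 1.
Iterating: f_1^k(n) = 2^k*(n+1) - 1.
f_2(19) = 2^20*(19+1) - 1 = 1048576*20 - 1 = 20971519

20971519


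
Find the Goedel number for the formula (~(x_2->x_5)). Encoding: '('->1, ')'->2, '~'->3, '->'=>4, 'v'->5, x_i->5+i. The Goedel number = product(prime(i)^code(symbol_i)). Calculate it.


Formula: (~(x_2->x_5))
Symbol codes: [1, 3, 1, 7, 4, 10, 2, 2]
Primes: [2, 3, 5, 7, 11, 13, 17, 19]
p_1^1 = 2^1 = 2
p_2^3 = 3^3 = 27
p_3^1 = 5^1 = 5
p_4^7 = 7^7 = 823543
p_5^4 = 11^4 = 14641
p_6^10 = 13^10 = 137858491849
p_7^2 = 17^2 = 289
p_8^2 = 19^2 = 361
Product = 46823012577076810737362910210

46823012577076810737362910210


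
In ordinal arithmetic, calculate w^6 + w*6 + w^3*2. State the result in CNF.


Ordinal addition (w^6 + w*6) + w^3*2:
alpha's leading term has exponent 6 > beta's exponent 3, so it survives.
alpha's tail term has exponent 1 < beta's exponent 3, so it is absorbed by beta.
In ordinal addition, any term followed by a strictly larger-exponent term is absorbed.
Result = w^6 + w^3*2

w^6 + w^3*2


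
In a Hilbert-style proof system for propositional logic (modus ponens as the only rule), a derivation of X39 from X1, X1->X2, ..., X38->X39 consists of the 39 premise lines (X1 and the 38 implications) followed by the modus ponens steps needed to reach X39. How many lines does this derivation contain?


We have 39 premise lines: X1 and 38 implications.
Each implication is detached once by MP, giving 38 MP lines.
39 premise lines + 38 MP lines = 77 total lines.

77


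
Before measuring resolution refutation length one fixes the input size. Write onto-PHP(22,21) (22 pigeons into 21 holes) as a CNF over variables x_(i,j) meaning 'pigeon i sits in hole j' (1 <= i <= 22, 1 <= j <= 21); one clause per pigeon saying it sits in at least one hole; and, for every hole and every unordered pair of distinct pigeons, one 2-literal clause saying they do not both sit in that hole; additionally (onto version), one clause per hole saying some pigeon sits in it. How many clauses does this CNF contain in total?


onto-PHP(22,21): 22 pigeons, 21 holes, 22*21 = 462 variables.
- pigeon clauses: one per pigeon -> 22 clauses
- hole clauses: 21 holes * C(22,2) = 21 * 231 -> 4851 clauses
- onto clauses: one per hole -> 21 clauses
Total clauses = 22 + 4851 + 21 = 4894

4894


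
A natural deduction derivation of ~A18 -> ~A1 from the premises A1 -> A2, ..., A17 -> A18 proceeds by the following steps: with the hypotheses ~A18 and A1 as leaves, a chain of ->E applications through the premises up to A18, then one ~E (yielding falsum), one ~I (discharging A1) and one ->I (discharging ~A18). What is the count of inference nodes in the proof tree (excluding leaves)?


From hypothesis A1, 17 ->E steps along the 17 premises yield A18.
~E with hypothesis ~A18 gives falsum (1 node); ~I discharging A1 gives ~A1 (1 node); ->I discharging ~A18 gives the goal (1 node).
Total = 17 + 3 = 20 inference nodes.

20


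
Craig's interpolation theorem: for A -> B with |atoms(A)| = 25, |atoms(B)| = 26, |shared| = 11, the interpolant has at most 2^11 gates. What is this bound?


Shared atoms = 11
Craig interpolant size bound = 2^11
= 2048

2048


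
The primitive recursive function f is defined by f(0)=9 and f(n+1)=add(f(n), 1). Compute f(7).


f(0) = 9
f(1) = add(f(0), 1) = add(9, 1) = 10
f(2) = add(f(1), 1) = add(10, 1) = 11
f(3) = add(f(2), 1) = add(11, 1) = 12
f(4) = add(f(3), 1) = add(12, 1) = 13
f(5) = add(f(4), 1) = add(13, 1) = 14
f(6) = add(f(5), 1) = add(14, 1) = 15
f(7) = add(f(6), 1) = add(15, 1) = 16


16


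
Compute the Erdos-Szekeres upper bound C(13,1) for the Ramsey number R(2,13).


R(2,13) <= C(2+13-2, 2-1) = C(13, 1)
C(13, 1) = 13! / (1! * 12!)
= 13

13


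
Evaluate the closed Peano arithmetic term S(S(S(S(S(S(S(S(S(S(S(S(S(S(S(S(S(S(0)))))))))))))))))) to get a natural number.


Counting successors applied to 0:
18 applications of S to 0 = 18

18


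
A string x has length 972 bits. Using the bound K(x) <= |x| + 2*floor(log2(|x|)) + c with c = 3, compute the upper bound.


floor(log2(972)) = 9
2 * 9 = 18
K(x) <= 972 + 18 + 3 = 993

993


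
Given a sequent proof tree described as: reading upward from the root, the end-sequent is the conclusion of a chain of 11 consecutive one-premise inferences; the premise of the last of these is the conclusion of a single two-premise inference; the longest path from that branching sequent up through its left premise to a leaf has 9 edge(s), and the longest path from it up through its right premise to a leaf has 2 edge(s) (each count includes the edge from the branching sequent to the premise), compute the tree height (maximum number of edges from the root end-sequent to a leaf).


Longest path through the left premise: 9 edges (measured from the branching sequent)
Longest path through the right premise: 2 edges
Height of the subtree rooted at the branching sequent: max(9, 2) = 9
The branching sequent sits 11 edges above the root (the chain of one-premise inferences), so height = 9 + 11 = 20

20


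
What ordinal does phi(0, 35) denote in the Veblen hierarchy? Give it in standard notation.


phi(0, 35):
phi(0, beta) = omega^beta by definition.
phi(0, 35) = omega^35

omega^35


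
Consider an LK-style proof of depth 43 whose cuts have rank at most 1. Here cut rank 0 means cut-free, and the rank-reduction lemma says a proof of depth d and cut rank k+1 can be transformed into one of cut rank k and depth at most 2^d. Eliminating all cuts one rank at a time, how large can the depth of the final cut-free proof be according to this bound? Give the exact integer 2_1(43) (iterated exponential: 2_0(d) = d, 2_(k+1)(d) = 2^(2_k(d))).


Each rank reduction sends depth d to at most 2^d; cut rank r needs r reductions.
2_0(43) = 43
2_1(43) = 2^43 = 8796093022208
Cut-free depth bound = 8796093022208

8796093022208


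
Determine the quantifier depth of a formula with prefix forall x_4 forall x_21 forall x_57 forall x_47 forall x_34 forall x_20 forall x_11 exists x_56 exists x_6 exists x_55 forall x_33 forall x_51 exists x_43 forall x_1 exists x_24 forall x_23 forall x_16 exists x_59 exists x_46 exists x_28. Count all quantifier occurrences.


Quantifier prefix has 20 quantifier symbols.
Quantifier depth = 20

20


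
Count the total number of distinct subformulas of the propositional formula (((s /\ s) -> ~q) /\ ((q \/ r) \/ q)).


Formula: (((s /\ s) -> ~q) /\ ((q \/ r) \/ q))
Subformulas found:
  1. q
  2. s
  3. r
  4. ~q
  5. (q \/ r)
  6. (s /\ s)
  7. ((q \/ r) \/ q)
  8. ((s /\ s) -> ~q)
  9. (((s /\ s) -> ~q) /\ ((q \/ r) \/ q))
Total distinct subformulas = 9

9


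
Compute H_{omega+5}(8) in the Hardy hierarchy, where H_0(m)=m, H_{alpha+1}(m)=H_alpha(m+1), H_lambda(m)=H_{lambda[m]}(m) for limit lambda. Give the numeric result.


H_{omega+5}(8):
Unwind the 5 successor steps: H_{omega+5}(8) = H_omega(8+5) = H_omega(13).
H_omega(m) = H_m(m) = m + m = 2m.
Result = 2 * 13 = 26

26


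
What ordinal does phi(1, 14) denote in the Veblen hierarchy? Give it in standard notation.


phi(1, 14):
phi(1, beta) = epsilon_beta (the beta-th epsilon number).
phi(1, 14) = epsilon_14

epsilon_14


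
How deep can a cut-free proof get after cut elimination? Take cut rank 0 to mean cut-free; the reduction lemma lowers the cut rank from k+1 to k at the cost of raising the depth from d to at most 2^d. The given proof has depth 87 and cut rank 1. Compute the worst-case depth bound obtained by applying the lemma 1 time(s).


Each rank reduction sends depth d to at most 2^d; cut rank r needs r reductions.
2_0(87) = 87
2_1(87) = 2^87 = 154742504910672534362390528
Cut-free depth bound = 154742504910672534362390528

154742504910672534362390528


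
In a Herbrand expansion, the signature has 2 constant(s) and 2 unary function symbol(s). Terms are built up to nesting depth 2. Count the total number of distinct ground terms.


Herbrand terms by depth:
Depth 0: 2 constants
Depth 1: 4 new terms (running total: 6)
Depth 2: 8 new terms (running total: 14)
Total distinct ground terms = 14

14


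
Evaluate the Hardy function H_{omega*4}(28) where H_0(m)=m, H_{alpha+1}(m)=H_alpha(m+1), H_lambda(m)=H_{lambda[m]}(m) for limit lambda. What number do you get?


H_{omega*4}(28):
For the Hardy hierarchy, H_{omega*k}(n) = 2^k * n.
2^4 = 16.
16 * 28 = 448

448


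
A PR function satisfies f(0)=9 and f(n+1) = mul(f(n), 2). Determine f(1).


f(0) = 9
f(1) = mul(f(0), 2) = mul(9, 2) = 18


18


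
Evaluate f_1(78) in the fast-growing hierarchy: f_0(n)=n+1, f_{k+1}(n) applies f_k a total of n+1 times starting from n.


f_1(78) = f_0^79(78)
f_0 adds 1 each time, applied 79 times.
f_1(78) = 78 + 79 = 157

157


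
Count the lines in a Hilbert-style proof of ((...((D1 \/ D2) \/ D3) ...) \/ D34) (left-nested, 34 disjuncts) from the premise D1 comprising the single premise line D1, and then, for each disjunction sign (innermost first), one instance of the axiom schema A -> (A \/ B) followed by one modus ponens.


Building the left-nested 34-ary disjunction from D1:
- 1 premise line (D1)
- 34 disjuncts means 33 disjunction signs; each needs 1 axiom instance + 1 MP = 2 lines: 2 * 33 = 66
Total = 1 + 66 = 67 lines.

67


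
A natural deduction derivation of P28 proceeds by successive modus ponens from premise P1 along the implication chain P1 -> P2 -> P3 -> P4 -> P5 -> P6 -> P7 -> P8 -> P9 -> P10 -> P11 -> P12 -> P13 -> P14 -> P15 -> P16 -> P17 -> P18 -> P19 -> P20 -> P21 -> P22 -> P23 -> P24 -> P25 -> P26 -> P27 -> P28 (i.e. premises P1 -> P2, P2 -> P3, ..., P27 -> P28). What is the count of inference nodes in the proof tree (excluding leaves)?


We have a chain: P1 -> P2 -> P3 -> P4 -> P5 -> P6 -> P7 -> P8 -> P9 -> P10 -> P11 -> P12 -> P13 -> P14 -> P15 -> P16 -> P17 -> P18 -> P19 -> P20 -> P21 -> P22 -> P23 -> P24 -> P25 -> P26 -> P27 -> P28.
Each modus ponens application produces the next variable.
The chain has 28 propositions, so 28-1 = 27 modus ponens steps.
Total inference nodes = 27

27


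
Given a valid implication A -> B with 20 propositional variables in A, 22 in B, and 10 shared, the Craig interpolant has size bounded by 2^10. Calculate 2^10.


Shared atoms = 10
Craig interpolant size bound = 2^10
= 1024

1024


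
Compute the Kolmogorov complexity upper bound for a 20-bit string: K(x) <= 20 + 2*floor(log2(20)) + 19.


floor(log2(20)) = 4
2 * 4 = 8
K(x) <= 20 + 8 + 19 = 47

47


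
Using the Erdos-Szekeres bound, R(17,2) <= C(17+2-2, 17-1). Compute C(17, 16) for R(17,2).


R(17,2) <= C(17+2-2, 17-1) = C(17, 16)
C(17, 16) = 17! / (16! * 1!)
= 17

17


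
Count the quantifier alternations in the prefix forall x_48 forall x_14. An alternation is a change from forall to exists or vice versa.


Walk the prefix and count type changes:
  position 1: forall -> forall
Total alternations = 0

0


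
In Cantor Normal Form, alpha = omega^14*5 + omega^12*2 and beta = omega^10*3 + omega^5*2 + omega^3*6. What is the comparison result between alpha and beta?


Compare term by term from highest exponent:
alpha = omega^14*5 + omega^12*2
beta = omega^10*3 + omega^5*2 + omega^3*6
Term 1: alpha has omega^14*5, beta has omega^10*3
Term 2: alpha has omega^12*2, beta has omega^5*2
Term 3: alpha has omega^0*0, beta has omega^3*6
Result: alpha > beta

alpha > beta


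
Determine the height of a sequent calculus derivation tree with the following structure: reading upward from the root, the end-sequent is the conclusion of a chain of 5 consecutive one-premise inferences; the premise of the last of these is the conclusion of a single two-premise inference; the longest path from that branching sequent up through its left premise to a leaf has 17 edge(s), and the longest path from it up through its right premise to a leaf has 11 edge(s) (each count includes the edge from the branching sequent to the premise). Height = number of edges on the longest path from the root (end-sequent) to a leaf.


Longest path through the left premise: 17 edges (measured from the branching sequent)
Longest path through the right premise: 11 edges
Height of the subtree rooted at the branching sequent: max(17, 11) = 17
The branching sequent sits 5 edges above the root (the chain of one-premise inferences), so height = 17 + 5 = 22

22


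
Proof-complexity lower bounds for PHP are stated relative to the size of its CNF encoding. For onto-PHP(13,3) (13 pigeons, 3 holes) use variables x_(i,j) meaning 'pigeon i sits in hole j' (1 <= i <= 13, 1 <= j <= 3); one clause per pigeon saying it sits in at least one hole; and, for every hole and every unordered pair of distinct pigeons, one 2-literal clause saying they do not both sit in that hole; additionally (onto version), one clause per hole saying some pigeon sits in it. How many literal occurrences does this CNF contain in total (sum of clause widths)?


onto-PHP(13,3): 13 pigeons, 3 holes, 13*3 = 39 variables.
- pigeon clauses: one per pigeon -> 13 clauses of width 3 -> 39 literals
- hole clauses: 3 holes * C(13,2) = 3 * 78 -> 234 clauses of width 2 -> 468 literals
- onto clauses: one per hole -> 3 clauses of width 13 -> 39 literals
Total literal occurrences = 39 + 468 + 39 = 546

546


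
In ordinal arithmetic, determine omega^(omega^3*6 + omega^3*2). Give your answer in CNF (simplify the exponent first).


omega^(omega^3*6 + omega^3*2):
Both terms of the exponent have the same exponent 3, so they merge: omega^3*6 + omega^3*2 = omega^3*(6+2) = omega^3*8.
omega raised to a CNF ordinal is a single CNF term: Result = omega^(omega^3*8)

omega^(omega^3*8)


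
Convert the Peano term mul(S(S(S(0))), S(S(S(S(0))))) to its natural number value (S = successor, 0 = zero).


mul(S^3(0), S^4(0)):
S^3(0) = 3
S^4(0) = 4
3 * 4 = 12

12


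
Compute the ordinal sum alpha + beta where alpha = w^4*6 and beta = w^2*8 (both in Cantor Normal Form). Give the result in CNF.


Ordinal addition w^4*6 + w^2*8:
Leading exponent of alpha (4) > leading exponent of beta (2).
Since alpha's term has higher exponent than beta's leading term,
the sum is simply alpha followed by beta.
Result = w^4*6 + w^2*8

w^4*6 + w^2*8


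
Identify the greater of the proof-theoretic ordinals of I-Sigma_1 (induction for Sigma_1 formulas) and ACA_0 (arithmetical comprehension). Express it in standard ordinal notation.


Proof-theoretic ordinal of I-Sigma_1 (induction for Sigma_1 formulas): omega^omega
Proof-theoretic ordinal of ACA_0 (arithmetical comprehension): epsilon_0
Comparing: omega^omega < epsilon_0.
The larger ordinal is epsilon_0 (from ACA_0 (arithmetical comprehension)).

epsilon_0


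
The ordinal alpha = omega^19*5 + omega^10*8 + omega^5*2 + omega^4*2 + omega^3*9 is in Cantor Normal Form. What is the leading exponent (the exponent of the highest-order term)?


CNF: omega^19*5 + omega^10*8 + omega^5*2 + omega^4*2 + omega^3*9
The leading term is omega^19*5, which has exponent 19.

19


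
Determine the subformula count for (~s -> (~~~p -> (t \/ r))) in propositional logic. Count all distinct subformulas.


Formula: (~s -> (~~~p -> (t \/ r)))
Subformulas found:
  1. s
  2. r
  3. t
  4. p
  5. ~s
  6. ~p
  7. ~~p
  8. ~~~p
  9. (t \/ r)
  10. (~~~p -> (t \/ r))
  11. (~s -> (~~~p -> (t \/ r)))
Total distinct subformulas = 11

11


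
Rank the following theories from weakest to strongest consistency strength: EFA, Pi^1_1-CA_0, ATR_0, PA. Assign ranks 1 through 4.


Ordering by consistency strength:
1. EFA
2. PA
3. ATR_0
4. Pi^1_1-CA_0


EFA=1, Pi^1_1-CA_0=4, ATR_0=3, PA=2


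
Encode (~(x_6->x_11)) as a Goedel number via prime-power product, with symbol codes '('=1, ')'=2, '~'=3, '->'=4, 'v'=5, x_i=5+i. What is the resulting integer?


Formula: (~(x_6->x_11))
Symbol codes: [1, 3, 1, 11, 4, 16, 2, 2]
Primes: [2, 3, 5, 7, 11, 13, 17, 19]
p_1^1 = 2^1 = 2
p_2^3 = 3^3 = 27
p_3^1 = 5^1 = 5
p_4^11 = 7^11 = 1977326743
p_5^4 = 11^4 = 14641
p_6^16 = 13^16 = 665416609183179841
p_7^2 = 17^2 = 289
p_8^2 = 19^2 = 361
Product = 542639778172468252563918234974035555890

542639778172468252563918234974035555890


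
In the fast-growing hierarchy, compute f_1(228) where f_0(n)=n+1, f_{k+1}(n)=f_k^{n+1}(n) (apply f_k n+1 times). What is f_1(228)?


f_1(228) = f_0^229(228)
f_0 adds 1 each time, applied 229 times.
f_1(228) = 228 + 229 = 457

457


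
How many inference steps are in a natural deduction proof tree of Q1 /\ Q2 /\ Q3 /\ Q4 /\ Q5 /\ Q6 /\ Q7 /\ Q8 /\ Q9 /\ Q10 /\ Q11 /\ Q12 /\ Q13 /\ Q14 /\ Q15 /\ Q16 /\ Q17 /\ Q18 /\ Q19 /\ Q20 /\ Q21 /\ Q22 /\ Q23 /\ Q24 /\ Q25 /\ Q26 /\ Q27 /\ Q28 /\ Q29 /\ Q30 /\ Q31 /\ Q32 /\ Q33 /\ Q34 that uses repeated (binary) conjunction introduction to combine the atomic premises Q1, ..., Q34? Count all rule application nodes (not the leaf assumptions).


The target conjunction has 34 conjuncts, i.e. 33 binary /\ connectives.
Each conjunction-intro joins two pieces, so 34 atoms require 34-1 = 33 applications.
Total inference nodes = 33

33


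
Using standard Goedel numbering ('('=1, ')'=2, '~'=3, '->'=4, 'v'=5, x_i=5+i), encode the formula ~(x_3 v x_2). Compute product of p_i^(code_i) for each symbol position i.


Formula: ~(x_3 v x_2)
Symbol codes: [3, 1, 8, 5, 7, 2]
Primes: [2, 3, 5, 7, 11, 13]
p_1^3 = 2^3 = 8
p_2^1 = 3^1 = 3
p_3^8 = 5^8 = 390625
p_4^5 = 7^5 = 16807
p_5^7 = 11^7 = 19487171
p_6^2 = 13^2 = 169
Product = 518915898998371875000

518915898998371875000


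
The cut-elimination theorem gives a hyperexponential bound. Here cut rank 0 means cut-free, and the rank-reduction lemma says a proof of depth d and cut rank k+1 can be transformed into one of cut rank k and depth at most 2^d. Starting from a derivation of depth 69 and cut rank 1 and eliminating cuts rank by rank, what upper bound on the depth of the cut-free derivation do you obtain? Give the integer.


Each rank reduction sends depth d to at most 2^d; cut rank r needs r reductions.
2_0(69) = 69
2_1(69) = 2^69 = 590295810358705651712
Cut-free depth bound = 590295810358705651712

590295810358705651712


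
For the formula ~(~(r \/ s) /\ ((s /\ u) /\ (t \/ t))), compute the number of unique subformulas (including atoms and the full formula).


Formula: ~(~(r \/ s) /\ ((s /\ u) /\ (t \/ t)))
Subformulas found:
  1. u
  2. s
  3. r
  4. t
  5. (s /\ u)
  6. (r \/ s)
  7. (t \/ t)
  8. ~(r \/ s)
  9. ((s /\ u) /\ (t \/ t))
  10. (~(r \/ s) /\ ((s /\ u) /\ (t \/ t)))
  11. ~(~(r \/ s) /\ ((s /\ u) /\ (t \/ t)))
Total distinct subformulas = 11

11


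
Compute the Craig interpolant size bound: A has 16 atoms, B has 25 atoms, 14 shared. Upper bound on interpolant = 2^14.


Shared atoms = 14
Craig interpolant size bound = 2^14
= 16384

16384


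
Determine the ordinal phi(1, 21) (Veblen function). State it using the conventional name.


phi(1, 21):
phi(1, beta) = epsilon_beta (the beta-th epsilon number).
phi(1, 21) = epsilon_21

epsilon_21


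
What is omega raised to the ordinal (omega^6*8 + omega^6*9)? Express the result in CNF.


omega^(omega^6*8 + omega^6*9):
Both terms of the exponent have the same exponent 6, so they merge: omega^6*8 + omega^6*9 = omega^6*(8+9) = omega^6*17.
omega raised to a CNF ordinal is a single CNF term: Result = omega^(omega^6*17)

omega^(omega^6*17)


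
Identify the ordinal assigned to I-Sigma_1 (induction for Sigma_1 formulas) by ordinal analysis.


The proof-theoretic ordinal of I-Sigma_1 (induction for Sigma_1 formulas) is a standard result in ordinal analysis.
This ordinal is the supremum of order types of primitive recursive well-orderings
that the theory can prove to be well-ordered.
For I-Sigma_1 (induction for Sigma_1 formulas), the proof-theoretic ordinal is omega^omega.

omega^omega


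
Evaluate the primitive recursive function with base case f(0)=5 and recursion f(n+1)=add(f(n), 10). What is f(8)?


f(0) = 5
f(1) = add(f(0), 10) = add(5, 10) = 15
f(2) = add(f(1), 10) = add(15, 10) = 25
f(3) = add(f(2), 10) = add(25, 10) = 35
f(4) = add(f(3), 10) = add(35, 10) = 45
f(5) = add(f(4), 10) = add(45, 10) = 55
f(6) = add(f(5), 10) = add(55, 10) = 65
f(7) = add(f(6), 10) = add(65, 10) = 75
f(8) = add(f(7), 10) = add(75, 10) = 85


85


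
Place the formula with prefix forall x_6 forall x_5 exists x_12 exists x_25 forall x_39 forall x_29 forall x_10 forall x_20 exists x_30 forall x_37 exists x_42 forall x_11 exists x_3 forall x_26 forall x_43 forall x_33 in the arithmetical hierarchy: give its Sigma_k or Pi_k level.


Leading quantifier is forall, so the class is Pi.
Number of quantifier blocks = alternations + 1 = 8 + 1 = 9.
Classification: Pi_9

Pi_9


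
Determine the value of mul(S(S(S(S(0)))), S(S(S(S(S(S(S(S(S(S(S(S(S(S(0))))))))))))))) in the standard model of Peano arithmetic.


mul(S^4(0), S^14(0)):
S^4(0) = 4
S^14(0) = 14
4 * 14 = 56

56


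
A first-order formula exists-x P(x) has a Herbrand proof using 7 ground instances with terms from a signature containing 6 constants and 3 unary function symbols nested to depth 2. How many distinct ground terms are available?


Herbrand terms by depth:
Depth 0: 6 constants
Depth 1: 18 new terms (running total: 24)
Depth 2: 54 new terms (running total: 78)
Total distinct ground terms = 78

78


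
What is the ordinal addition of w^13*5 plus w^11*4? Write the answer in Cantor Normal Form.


Ordinal addition w^13*5 + w^11*4:
Leading exponent of alpha (13) > leading exponent of beta (11).
Since alpha's term has higher exponent than beta's leading term,
the sum is simply alpha followed by beta.
Result = w^13*5 + w^11*4

w^13*5 + w^11*4


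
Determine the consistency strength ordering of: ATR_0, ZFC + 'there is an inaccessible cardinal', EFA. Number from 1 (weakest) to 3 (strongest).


Ordering by consistency strength:
1. EFA
2. ATR_0
3. ZFC + 'there is an inaccessible cardinal'


ATR_0=2, ZFC + 'there is an inaccessible cardinal'=3, EFA=1


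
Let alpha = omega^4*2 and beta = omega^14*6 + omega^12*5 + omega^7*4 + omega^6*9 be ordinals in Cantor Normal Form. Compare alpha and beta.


Compare term by term from highest exponent:
alpha = omega^4*2
beta = omega^14*6 + omega^12*5 + omega^7*4 + omega^6*9
Term 1: alpha has omega^4*2, beta has omega^14*6
Term 2: alpha has omega^0*0, beta has omega^12*5
Term 3: alpha has omega^0*0, beta has omega^7*4
Term 4: alpha has omega^0*0, beta has omega^6*9
Result: alpha < beta

alpha < beta


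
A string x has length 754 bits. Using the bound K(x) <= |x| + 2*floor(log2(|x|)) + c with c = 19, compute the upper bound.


floor(log2(754)) = 9
2 * 9 = 18
K(x) <= 754 + 18 + 19 = 791

791


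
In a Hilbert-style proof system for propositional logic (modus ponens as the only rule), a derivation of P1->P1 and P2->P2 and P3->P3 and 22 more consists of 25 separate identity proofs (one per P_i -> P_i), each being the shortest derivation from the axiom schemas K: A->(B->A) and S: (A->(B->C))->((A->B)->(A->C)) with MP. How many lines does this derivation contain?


The shortest proof of A->A from K and S in the Hilbert calculus has exactly 5 lines:
(1) K instance A->((A->A)->A), (2) S instance, (3) MP on 1,2, (4) K instance A->(A->A), (5) MP on 3,4.
For 25 independent identities: 25 * 5 = 125 lines total.

125


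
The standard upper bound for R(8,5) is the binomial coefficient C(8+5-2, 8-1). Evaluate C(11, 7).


R(8,5) <= C(8+5-2, 8-1) = C(11, 7)
C(11, 7) = 11! / (7! * 4!)
= 330

330


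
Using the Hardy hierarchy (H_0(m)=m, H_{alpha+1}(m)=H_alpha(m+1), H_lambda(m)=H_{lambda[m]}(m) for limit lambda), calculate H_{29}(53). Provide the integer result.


H_29(53):
For finite ordinals k, H_k(n) = n + k (each successor step adds 1).
H_29(53) = 53 + 29 = 82

82


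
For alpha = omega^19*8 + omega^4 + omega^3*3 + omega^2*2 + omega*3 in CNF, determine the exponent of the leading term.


CNF: omega^19*8 + omega^4 + omega^3*3 + omega^2*2 + omega*3
The leading term is omega^19*8, which has exponent 19.

19


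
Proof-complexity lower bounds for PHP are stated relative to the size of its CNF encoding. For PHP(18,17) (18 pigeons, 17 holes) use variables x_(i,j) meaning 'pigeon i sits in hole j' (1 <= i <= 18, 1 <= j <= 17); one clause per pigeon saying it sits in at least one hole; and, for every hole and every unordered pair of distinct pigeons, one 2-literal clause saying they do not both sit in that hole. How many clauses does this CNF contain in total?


PHP(18,17): 18 pigeons, 17 holes, 18*17 = 306 variables.
- pigeon clauses: one per pigeon -> 18 clauses
- hole clauses: 17 holes * C(18,2) = 17 * 153 -> 2601 clauses
Total clauses = 18 + 2601 = 2619

2619


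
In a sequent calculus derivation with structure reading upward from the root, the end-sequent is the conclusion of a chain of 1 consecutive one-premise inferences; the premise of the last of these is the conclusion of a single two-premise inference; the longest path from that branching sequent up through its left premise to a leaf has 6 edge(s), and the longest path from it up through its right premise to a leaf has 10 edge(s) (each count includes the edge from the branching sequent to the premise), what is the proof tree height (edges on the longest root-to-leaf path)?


Longest path through the left premise: 6 edges (measured from the branching sequent)
Longest path through the right premise: 10 edges
Height of the subtree rooted at the branching sequent: max(6, 10) = 10
The branching sequent sits 1 edges above the root (the chain of one-premise inferences), so height = 10 + 1 = 11

11


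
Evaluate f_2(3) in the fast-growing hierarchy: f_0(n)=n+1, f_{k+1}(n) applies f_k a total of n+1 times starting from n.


f_2(3) = f_1^4(3)
f_1(m) = 2m + 1.
Iterating: f_1^k(n) = 2^k*(n+1) - 1.
f_2(3) = 2^4*(3+1) - 1 = 16*4 - 1 = 63

63


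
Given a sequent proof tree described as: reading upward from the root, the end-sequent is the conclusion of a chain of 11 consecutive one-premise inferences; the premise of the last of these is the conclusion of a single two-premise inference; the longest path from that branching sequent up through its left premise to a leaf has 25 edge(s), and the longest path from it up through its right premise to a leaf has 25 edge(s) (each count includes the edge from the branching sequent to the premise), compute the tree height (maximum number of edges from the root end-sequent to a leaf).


Longest path through the left premise: 25 edges (measured from the branching sequent)
Longest path through the right premise: 25 edges
Height of the subtree rooted at the branching sequent: max(25, 25) = 25
The branching sequent sits 11 edges above the root (the chain of one-premise inferences), so height = 25 + 11 = 36

36


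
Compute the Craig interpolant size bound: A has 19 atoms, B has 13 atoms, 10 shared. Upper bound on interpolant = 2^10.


Shared atoms = 10
Craig interpolant size bound = 2^10
= 1024

1024


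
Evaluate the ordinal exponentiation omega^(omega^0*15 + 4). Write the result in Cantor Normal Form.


omega^(omega^0*15 + 4):
omega^0 = 1, so the exponent is 15 + 4 = 19 (finite ordinal addition).
Result = omega^19, already a single CNF term.

omega^19


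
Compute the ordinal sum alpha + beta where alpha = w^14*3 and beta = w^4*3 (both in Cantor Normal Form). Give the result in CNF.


Ordinal addition w^14*3 + w^4*3:
Leading exponent of alpha (14) > leading exponent of beta (4).
Since alpha's term has higher exponent than beta's leading term,
the sum is simply alpha followed by beta.
Result = w^14*3 + w^4*3

w^14*3 + w^4*3


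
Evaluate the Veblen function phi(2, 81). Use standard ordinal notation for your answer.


phi(2, 81):
phi(2, beta) = zeta_beta (the beta-th zeta number, fixed point of epsilon).
phi(2, 81) = zeta_81

zeta_81


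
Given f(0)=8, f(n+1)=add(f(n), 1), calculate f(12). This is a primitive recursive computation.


f(0) = 8
f(1) = add(f(0), 1) = add(8, 1) = 9
f(2) = add(f(1), 1) = add(9, 1) = 10
f(3) = add(f(2), 1) = add(10, 1) = 11
f(4) = add(f(3), 1) = add(11, 1) = 12
f(5) = add(f(4), 1) = add(12, 1) = 13
f(6) = add(f(5), 1) = add(13, 1) = 14
f(7) = add(f(6), 1) = add(14, 1) = 15
f(8) = add(f(7), 1) = add(15, 1) = 16
f(9) = add(f(8), 1) = add(16, 1) = 17
f(10) = add(f(9), 1) = add(17, 1) = 18
f(11) = add(f(10), 1) = add(18, 1) = 19
f(12) = add(f(11), 1) = add(19, 1) = 20


20
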